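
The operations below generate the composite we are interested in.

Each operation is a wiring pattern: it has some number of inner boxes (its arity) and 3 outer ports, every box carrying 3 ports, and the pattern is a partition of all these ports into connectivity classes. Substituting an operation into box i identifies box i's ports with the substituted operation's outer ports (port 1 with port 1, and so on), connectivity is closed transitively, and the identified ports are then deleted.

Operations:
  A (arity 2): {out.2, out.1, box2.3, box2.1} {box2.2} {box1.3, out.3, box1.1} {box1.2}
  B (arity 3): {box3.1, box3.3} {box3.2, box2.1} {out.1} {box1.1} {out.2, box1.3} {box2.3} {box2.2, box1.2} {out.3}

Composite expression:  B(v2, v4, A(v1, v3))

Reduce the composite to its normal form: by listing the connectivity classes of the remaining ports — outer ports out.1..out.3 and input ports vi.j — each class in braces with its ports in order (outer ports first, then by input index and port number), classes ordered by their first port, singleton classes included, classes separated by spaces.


{out.1} {out.2, v2.3} {out.3} {v1.1, v1.3, v3.1, v3.3, v4.1} {v1.2} {v2.1} {v2.2, v4.2} {v3.2} {v4.3}

Treat the ports identified at B as solder joints: merge, then drop.
A over (v1, v3) gives {out.1, out.2, v3.1, v3.3} {out.3, v1.1, v1.3} {v1.2} {v3.2}, out.j being that stage's outer ports
B over (v2, v4, v1, v3) gives {out.1} {out.2, v2.3} {out.3} {v1.1, v1.3, v3.1, v3.3, v4.1} {v1.2} {v2.1} {v2.2, v4.2} {v3.2} {v4.3}, out.j being that stage's outer ports


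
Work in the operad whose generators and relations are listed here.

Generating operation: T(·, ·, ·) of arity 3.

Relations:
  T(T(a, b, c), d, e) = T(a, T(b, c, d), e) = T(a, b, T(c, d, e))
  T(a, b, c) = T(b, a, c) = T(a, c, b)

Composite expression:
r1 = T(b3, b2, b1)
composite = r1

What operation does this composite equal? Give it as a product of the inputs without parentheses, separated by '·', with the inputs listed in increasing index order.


Reordering under T is free, so list the b-inputs canonically.
T(b3, b2, b1) flattens to b3 · b2 · b1
rearranged into index order: b1 · b2 · b3

b1 · b2 · b3


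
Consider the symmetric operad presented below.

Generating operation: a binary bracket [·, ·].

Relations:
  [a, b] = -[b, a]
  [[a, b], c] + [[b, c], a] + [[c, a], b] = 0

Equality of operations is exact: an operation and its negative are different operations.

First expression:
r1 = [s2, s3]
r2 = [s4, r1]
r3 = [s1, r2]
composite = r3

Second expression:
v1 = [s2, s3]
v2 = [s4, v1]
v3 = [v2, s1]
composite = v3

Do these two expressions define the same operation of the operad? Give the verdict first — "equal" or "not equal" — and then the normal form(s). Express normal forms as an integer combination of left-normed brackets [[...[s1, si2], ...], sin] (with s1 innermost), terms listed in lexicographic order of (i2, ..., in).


not equal — first -[[[s1, s2], s3], s4] + [[[s1, s3], s2], s4] + [[[s1, s4], s2], s3] - [[[s1, s4], s3], s2], second [[[s1, s2], s3], s4] - [[[s1, s3], s2], s4] - [[[s1, s4], s2], s3] + [[[s1, s4], s3], s2]

The first composite normalizes to -[[[s1, s2], s3], s4] + [[[s1, s3], s2], s4] + [[[s1, s4], s2], s3] - [[[s1, s4], s3], s2]
The second composite normalizes to [[[s1, s2], s3], s4] - [[[s1, s3], s2], s4] - [[[s1, s4], s2], s3] + [[[s1, s4], s3], s2]
No match — not equal.


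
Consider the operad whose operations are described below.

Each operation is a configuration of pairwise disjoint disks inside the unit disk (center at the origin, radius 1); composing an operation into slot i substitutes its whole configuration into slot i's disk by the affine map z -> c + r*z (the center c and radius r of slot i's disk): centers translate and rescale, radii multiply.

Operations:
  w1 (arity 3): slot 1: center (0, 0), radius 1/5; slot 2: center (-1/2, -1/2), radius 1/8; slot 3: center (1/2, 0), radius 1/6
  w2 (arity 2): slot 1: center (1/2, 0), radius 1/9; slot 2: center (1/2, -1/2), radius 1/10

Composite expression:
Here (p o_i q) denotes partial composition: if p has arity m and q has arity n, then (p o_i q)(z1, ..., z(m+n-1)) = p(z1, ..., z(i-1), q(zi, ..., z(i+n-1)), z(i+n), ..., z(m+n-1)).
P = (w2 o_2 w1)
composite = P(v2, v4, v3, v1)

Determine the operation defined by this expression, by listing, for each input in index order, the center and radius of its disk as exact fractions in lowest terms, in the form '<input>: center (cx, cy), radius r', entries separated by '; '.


Follow each v-input down from w2: c' goes to c + r*c', radius to r*r'.
v2 passes through 1 substitution, ending at center (1/2, 0), radius 1/9
v4 passes through 2 substitutions, ending at center (1/2, -1/2), radius 1/50
v3 passes through 2 substitutions, ending at center (9/20, -11/20), radius 1/80
v1 passes through 2 substitutions, ending at center (11/20, -1/2), radius 1/60

v1: center (11/20, -1/2), radius 1/60; v2: center (1/2, 0), radius 1/9; v3: center (9/20, -11/20), radius 1/80; v4: center (1/2, -1/2), radius 1/50


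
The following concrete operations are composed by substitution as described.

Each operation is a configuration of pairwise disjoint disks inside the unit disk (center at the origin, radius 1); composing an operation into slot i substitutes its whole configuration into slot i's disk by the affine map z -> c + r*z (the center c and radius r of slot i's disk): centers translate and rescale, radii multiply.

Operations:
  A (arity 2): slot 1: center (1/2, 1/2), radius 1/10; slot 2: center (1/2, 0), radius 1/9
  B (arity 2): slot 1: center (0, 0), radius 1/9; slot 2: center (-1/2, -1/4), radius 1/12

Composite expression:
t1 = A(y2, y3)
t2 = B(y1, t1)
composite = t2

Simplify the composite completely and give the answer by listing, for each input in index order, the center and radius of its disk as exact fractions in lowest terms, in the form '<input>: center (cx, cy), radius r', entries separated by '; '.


y1: center (0, 0), radius 1/9; y2: center (-11/24, -5/24), radius 1/120; y3: center (-11/24, -1/4), radius 1/108

Only the slot chain above each y matters under B; compose those maps.
input y1: applying the 1 nested substitution gives center (0, 0), radius 1/9
input y2: applying the 2 nested substitutions gives center (-11/24, -5/24), radius 1/120
input y3: applying the 2 nested substitutions gives center (-11/24, -1/4), radius 1/108


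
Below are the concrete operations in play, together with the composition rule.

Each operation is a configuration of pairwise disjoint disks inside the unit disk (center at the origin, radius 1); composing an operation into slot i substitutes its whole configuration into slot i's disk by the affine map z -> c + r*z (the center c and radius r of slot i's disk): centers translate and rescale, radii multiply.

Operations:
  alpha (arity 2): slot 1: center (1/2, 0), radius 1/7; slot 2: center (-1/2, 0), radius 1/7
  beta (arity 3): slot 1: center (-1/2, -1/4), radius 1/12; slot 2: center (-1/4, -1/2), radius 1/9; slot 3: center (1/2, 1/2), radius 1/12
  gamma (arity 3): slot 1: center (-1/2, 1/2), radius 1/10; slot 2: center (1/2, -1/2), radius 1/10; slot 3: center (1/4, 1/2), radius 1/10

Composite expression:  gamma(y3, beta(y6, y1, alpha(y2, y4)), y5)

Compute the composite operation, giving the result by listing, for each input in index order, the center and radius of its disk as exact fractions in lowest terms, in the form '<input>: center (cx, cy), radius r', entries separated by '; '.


Nesting under gamma composes maps z -> c + r*z down each y-path.
tracing y3 down its 1-map path: center (-1/2, 1/2), radius 1/10
tracing y6 down its 2-map path: center (9/20, -21/40), radius 1/120
tracing y1 down its 2-map path: center (19/40, -11/20), radius 1/90
tracing y2 down its 3-map path: center (133/240, -9/20), radius 1/840
tracing y4 down its 3-map path: center (131/240, -9/20), radius 1/840
tracing y5 down its 1-map path: center (1/4, 1/2), radius 1/10

y1: center (19/40, -11/20), radius 1/90; y2: center (133/240, -9/20), radius 1/840; y3: center (-1/2, 1/2), radius 1/10; y4: center (131/240, -9/20), radius 1/840; y5: center (1/4, 1/2), radius 1/10; y6: center (9/20, -21/40), radius 1/120


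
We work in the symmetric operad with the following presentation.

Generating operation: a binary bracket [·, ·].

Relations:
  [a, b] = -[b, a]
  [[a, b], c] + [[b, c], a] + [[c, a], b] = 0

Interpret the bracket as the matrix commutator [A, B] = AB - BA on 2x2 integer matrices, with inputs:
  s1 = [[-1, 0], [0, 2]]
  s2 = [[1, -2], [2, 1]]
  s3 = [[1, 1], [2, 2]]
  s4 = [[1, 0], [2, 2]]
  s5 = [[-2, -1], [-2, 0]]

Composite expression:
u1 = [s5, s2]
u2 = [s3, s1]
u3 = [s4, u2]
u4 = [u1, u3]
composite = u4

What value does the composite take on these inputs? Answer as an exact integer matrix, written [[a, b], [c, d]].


[[-12, 84], [-120, 12]]


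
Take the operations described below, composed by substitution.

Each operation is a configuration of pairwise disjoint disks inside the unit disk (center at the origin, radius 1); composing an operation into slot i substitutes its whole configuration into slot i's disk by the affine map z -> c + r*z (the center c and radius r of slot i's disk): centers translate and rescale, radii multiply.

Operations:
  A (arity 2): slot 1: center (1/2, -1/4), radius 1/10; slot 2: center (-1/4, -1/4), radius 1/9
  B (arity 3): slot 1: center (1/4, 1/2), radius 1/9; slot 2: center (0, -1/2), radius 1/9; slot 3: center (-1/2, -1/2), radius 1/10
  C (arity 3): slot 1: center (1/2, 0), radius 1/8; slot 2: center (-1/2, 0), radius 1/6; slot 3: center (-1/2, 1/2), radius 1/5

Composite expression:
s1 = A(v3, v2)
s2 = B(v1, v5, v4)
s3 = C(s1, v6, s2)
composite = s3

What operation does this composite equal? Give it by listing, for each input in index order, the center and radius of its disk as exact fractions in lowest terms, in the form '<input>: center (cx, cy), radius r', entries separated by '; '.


v1: center (-9/20, 3/5), radius 1/45; v2: center (15/32, -1/32), radius 1/72; v3: center (9/16, -1/32), radius 1/80; v4: center (-3/5, 2/5), radius 1/50; v5: center (-1/2, 2/5), radius 1/45; v6: center (-1/2, 0), radius 1/6

Only the slot chain above each v matters under C; compose those maps.
input v3: composing its 2 substitution steps yields center (9/16, -1/32), radius 1/80
input v2: composing its 2 substitution steps yields center (15/32, -1/32), radius 1/72
input v6: composing its 1 substitution step yields center (-1/2, 0), radius 1/6
input v1: composing its 2 substitution steps yields center (-9/20, 3/5), radius 1/45
input v5: composing its 2 substitution steps yields center (-1/2, 2/5), radius 1/45
input v4: composing its 2 substitution steps yields center (-3/5, 2/5), radius 1/50


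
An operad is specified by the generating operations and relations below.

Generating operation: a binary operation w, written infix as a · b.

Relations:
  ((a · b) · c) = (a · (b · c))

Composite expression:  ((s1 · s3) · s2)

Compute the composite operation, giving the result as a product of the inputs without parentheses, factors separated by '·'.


s1 · s3 · s2

Key point: w is associative — brackets drop, the s-order remains.
(s1 · s3) unparenthesizes to s1 · s3
((s1 · s3) · s2) unparenthesizes to s1 · s3 · s2


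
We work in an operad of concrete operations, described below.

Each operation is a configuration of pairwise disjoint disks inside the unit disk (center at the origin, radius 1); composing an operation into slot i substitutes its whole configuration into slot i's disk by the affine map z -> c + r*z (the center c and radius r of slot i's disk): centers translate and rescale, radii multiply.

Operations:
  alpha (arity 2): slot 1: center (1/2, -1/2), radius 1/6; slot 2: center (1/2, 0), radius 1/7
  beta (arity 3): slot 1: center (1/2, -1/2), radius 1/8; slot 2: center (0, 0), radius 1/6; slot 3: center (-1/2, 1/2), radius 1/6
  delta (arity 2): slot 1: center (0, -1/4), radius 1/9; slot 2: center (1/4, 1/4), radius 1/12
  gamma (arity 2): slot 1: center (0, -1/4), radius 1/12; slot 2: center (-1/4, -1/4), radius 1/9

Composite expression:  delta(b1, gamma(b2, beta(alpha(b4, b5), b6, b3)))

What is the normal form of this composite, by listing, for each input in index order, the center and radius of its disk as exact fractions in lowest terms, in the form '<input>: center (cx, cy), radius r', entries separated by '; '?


b1: center (0, -1/4), radius 1/9; b2: center (1/4, 11/48), radius 1/144; b3: center (97/432, 101/432), radius 1/648; b4: center (15/64, 43/192), radius 1/5184; b5: center (15/64, 97/432), radius 1/6048; b6: center (11/48, 11/48), radius 1/648


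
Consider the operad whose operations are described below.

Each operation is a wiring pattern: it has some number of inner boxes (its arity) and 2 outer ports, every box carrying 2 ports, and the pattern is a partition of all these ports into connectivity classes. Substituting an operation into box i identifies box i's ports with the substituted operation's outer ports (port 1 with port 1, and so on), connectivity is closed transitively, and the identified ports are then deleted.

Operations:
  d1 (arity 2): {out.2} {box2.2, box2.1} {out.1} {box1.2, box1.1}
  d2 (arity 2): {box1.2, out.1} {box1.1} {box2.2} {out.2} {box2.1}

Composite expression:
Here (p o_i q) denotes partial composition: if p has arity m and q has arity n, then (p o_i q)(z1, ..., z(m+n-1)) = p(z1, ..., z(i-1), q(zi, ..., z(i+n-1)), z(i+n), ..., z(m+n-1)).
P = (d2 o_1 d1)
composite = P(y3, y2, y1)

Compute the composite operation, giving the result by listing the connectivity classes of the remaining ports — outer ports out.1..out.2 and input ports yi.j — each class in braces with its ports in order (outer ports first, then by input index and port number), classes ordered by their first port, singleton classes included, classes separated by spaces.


{out.1} {out.2} {y1.1} {y1.2} {y2.1, y2.2} {y3.1, y3.2}

Treat the ports identified at d2 as solder joints: merge, then drop.
stage d1: inputs (y3, y2), connectivity {out.1} {out.2} {y2.1, y2.2} {y3.1, y3.2}, out.j its boundary
stage d2: inputs (y3, y2, y1), connectivity {out.1} {out.2} {y1.1} {y1.2} {y2.1, y2.2} {y3.1, y3.2}, out.j its boundary


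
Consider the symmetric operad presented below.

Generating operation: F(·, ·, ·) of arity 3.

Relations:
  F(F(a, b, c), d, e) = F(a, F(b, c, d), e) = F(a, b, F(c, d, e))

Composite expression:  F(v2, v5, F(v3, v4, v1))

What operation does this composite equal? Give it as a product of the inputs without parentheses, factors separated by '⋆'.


v2 ⋆ v5 ⋆ v3 ⋆ v4 ⋆ v1

All parenthesizations of F agree; list the v-inputs left to right.
F(v3, v4, v1) linearizes to v3 ⋆ v4 ⋆ v1
F(v2, v5, F(v3, v4, v1)) linearizes to v2 ⋆ v5 ⋆ v3 ⋆ v4 ⋆ v1


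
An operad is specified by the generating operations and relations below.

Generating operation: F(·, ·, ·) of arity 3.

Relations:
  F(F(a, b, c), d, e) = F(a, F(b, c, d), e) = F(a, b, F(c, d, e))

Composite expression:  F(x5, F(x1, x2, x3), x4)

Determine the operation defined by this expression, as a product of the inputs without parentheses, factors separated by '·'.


Key point: F is associative — brackets drop, the x-order remains.
F(x1, x2, x3) collapses to x1 · x2 · x3
F(x5, F(x1, x2, x3), x4) collapses to x5 · x1 · x2 · x3 · x4

x5 · x1 · x2 · x3 · x4


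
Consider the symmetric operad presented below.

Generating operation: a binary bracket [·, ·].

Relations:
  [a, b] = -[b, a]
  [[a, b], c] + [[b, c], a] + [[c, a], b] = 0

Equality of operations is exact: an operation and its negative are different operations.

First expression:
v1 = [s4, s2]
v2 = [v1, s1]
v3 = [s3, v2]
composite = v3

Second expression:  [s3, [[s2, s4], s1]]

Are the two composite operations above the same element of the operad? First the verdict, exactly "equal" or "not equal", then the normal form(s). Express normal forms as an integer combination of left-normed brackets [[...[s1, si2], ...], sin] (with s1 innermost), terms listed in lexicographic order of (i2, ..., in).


Reducing the first expression gives -[[[s1, s2], s4], s3] + [[[s1, s4], s2], s3]
Reducing the second expression gives [[[s1, s2], s4], s3] - [[[s1, s4], s2], s3]
The forms do not match — not equal.

not equal — first -[[[s1, s2], s4], s3] + [[[s1, s4], s2], s3], second [[[s1, s2], s4], s3] - [[[s1, s4], s2], s3]


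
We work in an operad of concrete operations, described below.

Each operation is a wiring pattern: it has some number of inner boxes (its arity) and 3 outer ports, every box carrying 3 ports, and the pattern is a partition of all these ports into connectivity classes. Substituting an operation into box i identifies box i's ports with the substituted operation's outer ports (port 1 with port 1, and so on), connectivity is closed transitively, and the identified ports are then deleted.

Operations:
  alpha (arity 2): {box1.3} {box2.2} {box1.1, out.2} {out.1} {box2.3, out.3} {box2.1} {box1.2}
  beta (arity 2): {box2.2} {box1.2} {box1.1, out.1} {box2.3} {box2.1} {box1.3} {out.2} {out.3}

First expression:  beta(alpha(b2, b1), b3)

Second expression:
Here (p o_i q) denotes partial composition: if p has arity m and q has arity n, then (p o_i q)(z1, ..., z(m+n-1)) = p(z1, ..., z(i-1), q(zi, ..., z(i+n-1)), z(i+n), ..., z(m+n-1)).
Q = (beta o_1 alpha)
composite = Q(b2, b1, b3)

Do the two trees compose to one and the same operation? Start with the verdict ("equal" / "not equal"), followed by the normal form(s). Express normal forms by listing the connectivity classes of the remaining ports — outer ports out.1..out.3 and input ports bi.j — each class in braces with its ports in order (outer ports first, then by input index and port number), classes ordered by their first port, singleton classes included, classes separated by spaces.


equal — both sides give {out.1} {out.2} {out.3} {b1.1} {b1.2} {b1.3} {b2.1} {b2.2} {b2.3} {b3.1} {b3.2} {b3.3}

The first expression reduces to {out.1} {out.2} {out.3} {b1.1} {b1.2} {b1.3} {b2.1} {b2.2} {b2.3} {b3.1} {b3.2} {b3.3}
The second expression reduces to {out.1} {out.2} {out.3} {b1.1} {b1.2} {b1.3} {b2.1} {b2.2} {b2.3} {b3.1} {b3.2} {b3.3}
Same normal form: equal.


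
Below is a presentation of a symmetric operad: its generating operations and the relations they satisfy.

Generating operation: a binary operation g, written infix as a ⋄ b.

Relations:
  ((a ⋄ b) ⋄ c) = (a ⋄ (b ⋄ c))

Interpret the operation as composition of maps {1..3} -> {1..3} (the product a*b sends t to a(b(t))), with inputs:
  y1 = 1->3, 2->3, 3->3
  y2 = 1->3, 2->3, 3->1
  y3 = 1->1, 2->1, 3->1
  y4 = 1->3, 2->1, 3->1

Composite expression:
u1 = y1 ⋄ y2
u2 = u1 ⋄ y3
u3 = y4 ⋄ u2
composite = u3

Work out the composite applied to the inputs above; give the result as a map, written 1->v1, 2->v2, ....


1->1, 2->1, 3->1

(y1 ⋄ y2) = 1->3, 2->3, 3->3
((y1 ⋄ y2) ⋄ y3) = 1->3, 2->3, 3->3
(y4 ⋄ ((y1 ⋄ y2) ⋄ y3)) = 1->1, 2->1, 3->1


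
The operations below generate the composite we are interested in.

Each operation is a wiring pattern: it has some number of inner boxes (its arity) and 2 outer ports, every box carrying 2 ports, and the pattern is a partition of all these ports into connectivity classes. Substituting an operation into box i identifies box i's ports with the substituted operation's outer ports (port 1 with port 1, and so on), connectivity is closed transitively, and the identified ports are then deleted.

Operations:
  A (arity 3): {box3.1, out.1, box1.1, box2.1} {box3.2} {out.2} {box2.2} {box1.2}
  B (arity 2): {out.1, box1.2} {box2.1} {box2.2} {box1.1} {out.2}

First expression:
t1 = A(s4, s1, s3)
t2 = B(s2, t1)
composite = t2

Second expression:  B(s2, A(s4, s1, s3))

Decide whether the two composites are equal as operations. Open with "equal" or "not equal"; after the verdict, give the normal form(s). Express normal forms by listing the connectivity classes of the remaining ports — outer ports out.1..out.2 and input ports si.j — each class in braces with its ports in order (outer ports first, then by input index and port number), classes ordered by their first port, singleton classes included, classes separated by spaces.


equal; the common form is {out.1, s2.2} {out.2} {s1.1, s3.1, s4.1} {s1.2} {s2.1} {s3.2} {s4.2}


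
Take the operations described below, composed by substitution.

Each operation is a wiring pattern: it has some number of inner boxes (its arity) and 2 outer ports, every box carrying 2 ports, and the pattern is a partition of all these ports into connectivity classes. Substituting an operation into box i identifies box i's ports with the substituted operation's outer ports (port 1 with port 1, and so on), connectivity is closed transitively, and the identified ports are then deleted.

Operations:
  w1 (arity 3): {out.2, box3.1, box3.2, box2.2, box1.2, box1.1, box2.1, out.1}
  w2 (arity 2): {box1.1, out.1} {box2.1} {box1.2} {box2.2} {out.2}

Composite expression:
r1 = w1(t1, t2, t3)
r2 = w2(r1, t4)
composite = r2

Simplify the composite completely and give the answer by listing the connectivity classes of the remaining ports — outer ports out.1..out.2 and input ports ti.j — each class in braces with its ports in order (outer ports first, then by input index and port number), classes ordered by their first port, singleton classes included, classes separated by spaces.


{out.1, t1.1, t1.2, t2.1, t2.2, t3.1, t3.2} {out.2} {t4.1} {t4.2}

Reachability decides: close wires over w2-identified ports.
the subtree at w1 composes to {out.1, out.2, t1.1, t1.2, t2.1, t2.2, t3.1, t3.2} on (t1, t2, t3); out.j = own outer ports
the subtree at w2 composes to {out.1, t1.1, t1.2, t2.1, t2.2, t3.1, t3.2} {out.2} {t4.1} {t4.2} on (t1, t2, t3, t4); out.j = own outer ports


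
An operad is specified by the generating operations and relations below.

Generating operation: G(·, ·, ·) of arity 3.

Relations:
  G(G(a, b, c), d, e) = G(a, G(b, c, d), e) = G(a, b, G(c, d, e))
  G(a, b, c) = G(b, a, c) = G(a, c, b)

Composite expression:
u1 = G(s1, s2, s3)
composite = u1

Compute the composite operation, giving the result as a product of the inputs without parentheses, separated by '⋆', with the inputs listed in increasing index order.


s1 ⋆ s2 ⋆ s3

Key point: G commutes, so take the s-inputs in any fixed order.
G(s1, s2, s3) collapses to s1 ⋆ s2 ⋆ s3
sorting the factors by input index: s1 ⋆ s2 ⋆ s3


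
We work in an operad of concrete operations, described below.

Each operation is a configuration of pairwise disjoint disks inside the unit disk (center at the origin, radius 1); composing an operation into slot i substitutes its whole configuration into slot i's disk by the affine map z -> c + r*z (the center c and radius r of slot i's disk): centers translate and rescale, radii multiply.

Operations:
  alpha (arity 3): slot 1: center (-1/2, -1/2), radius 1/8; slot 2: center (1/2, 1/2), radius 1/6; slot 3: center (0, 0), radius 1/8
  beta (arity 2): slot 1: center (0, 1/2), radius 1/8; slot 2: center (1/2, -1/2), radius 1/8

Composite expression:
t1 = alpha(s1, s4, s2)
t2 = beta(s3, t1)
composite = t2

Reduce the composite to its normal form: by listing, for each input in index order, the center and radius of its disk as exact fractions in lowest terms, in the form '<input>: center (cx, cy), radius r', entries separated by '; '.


s1: center (7/16, -9/16), radius 1/64; s2: center (1/2, -1/2), radius 1/64; s3: center (0, 1/2), radius 1/8; s4: center (9/16, -7/16), radius 1/48

Each s-disk chains the slot maps above it in beta; radii multiply.
input s3: applying the 1 nested substitution gives center (0, 1/2), radius 1/8
input s1: applying the 2 nested substitutions gives center (7/16, -9/16), radius 1/64
input s4: applying the 2 nested substitutions gives center (9/16, -7/16), radius 1/48
input s2: applying the 2 nested substitutions gives center (1/2, -1/2), radius 1/64


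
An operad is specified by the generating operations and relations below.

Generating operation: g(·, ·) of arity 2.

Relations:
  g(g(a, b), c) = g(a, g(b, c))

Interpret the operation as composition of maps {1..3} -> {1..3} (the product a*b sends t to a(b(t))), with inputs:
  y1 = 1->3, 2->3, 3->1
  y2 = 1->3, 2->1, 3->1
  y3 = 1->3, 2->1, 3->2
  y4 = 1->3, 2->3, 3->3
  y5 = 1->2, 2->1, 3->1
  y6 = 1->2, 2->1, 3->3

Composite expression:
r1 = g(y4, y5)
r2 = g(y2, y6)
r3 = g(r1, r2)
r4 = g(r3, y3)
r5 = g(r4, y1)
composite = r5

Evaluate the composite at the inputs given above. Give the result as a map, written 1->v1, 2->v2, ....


1->3, 2->3, 3->3

g(y4, y5) = 1->3, 2->3, 3->3
g(y2, y6) = 1->1, 2->3, 3->1
g(g(y4, y5), g(y2, y6)) = 1->3, 2->3, 3->3
g(g(g(y4, y5), g(y2, y6)), y3) = 1->3, 2->3, 3->3
g(g(g(g(y4, y5), g(y2, y6)), y3), y1) = 1->3, 2->3, 3->3


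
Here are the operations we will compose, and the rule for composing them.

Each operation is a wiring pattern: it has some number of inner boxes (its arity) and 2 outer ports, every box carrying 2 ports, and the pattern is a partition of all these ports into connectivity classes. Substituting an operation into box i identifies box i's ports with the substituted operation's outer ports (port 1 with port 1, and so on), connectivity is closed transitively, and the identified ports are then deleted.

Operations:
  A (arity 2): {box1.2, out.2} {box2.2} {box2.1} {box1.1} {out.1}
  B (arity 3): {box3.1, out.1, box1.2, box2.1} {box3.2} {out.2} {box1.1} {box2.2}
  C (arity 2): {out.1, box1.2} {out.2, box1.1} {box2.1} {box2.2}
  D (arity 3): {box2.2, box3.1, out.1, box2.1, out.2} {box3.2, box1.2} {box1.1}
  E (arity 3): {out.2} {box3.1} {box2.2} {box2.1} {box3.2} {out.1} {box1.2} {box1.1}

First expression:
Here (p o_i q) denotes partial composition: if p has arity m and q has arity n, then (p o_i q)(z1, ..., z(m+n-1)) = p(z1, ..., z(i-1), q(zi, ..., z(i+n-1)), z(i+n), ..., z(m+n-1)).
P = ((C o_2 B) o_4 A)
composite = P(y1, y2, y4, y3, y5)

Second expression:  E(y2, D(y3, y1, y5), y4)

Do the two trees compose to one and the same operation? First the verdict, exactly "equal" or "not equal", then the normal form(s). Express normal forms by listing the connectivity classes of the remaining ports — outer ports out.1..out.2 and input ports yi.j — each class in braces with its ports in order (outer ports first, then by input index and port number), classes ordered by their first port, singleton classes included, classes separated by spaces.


not equal: they reduce to {out.1, y1.2} {out.2, y1.1} {y2.1} {y2.2, y4.1} {y3.1} {y3.2} {y4.2} {y5.1} {y5.2} and {out.1} {out.2} {y1.1, y1.2, y5.1} {y2.1} {y2.2} {y3.1} {y3.2, y5.2} {y4.1} {y4.2}

The first expression, normalized: {out.1, y1.2} {out.2, y1.1} {y2.1} {y2.2, y4.1} {y3.1} {y3.2} {y4.2} {y5.1} {y5.2}
The second expression, normalized: {out.1} {out.2} {y1.1, y1.2, y5.1} {y2.1} {y2.2} {y3.1} {y3.2, y5.2} {y4.1} {y4.2}
Different reductions; not equal.


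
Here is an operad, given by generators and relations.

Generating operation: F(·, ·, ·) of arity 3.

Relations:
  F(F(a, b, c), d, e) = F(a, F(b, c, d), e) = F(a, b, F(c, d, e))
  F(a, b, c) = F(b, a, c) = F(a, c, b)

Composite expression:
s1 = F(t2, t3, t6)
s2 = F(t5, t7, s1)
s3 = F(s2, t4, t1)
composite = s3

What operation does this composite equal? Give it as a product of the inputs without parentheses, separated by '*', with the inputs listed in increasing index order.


t1 * t2 * t3 * t4 * t5 * t6 * t7

Shape and order are irrelevant to F; the t-input set decides.
F(t2, t3, t6) spells out as t2 * t3 * t6
F(t5, t7, F(t2, t3, t6)) spells out as t5 * t7 * t2 * t3 * t6
F(F(t5, t7, F(t2, t3, t6)), t4, t1) spells out as t5 * t7 * t2 * t3 * t6 * t4 * t1
sorting the factors by input index: t1 * t2 * t3 * t4 * t5 * t6 * t7


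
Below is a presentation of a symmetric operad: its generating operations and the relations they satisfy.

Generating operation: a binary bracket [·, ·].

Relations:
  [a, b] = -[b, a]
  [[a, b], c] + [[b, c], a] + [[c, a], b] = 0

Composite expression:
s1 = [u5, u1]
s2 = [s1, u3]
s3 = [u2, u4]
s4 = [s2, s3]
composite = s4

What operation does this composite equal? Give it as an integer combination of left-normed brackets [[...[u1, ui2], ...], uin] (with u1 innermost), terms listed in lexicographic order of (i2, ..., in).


-[[[[u1, u5], u3], u2], u4] + [[[[u1, u5], u3], u4], u2]


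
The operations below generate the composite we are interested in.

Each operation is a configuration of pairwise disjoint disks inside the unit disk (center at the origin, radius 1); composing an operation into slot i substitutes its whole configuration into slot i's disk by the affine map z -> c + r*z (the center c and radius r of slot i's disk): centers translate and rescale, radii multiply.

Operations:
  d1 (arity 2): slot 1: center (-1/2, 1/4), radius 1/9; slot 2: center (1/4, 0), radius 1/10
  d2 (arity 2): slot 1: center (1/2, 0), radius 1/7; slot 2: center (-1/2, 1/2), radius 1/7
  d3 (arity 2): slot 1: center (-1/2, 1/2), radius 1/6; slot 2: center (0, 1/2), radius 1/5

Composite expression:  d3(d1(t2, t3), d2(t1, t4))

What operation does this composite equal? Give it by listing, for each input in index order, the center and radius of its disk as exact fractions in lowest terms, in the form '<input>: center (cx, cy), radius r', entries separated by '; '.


Follow each t-input down from d3: c' goes to c + r*c', radius to r*r'.
input t2: composing its 2 substitution steps yields center (-7/12, 13/24), radius 1/54
input t3: composing its 2 substitution steps yields center (-11/24, 1/2), radius 1/60
input t1: composing its 2 substitution steps yields center (1/10, 1/2), radius 1/35
input t4: composing its 2 substitution steps yields center (-1/10, 3/5), radius 1/35

t1: center (1/10, 1/2), radius 1/35; t2: center (-7/12, 13/24), radius 1/54; t3: center (-11/24, 1/2), radius 1/60; t4: center (-1/10, 3/5), radius 1/35


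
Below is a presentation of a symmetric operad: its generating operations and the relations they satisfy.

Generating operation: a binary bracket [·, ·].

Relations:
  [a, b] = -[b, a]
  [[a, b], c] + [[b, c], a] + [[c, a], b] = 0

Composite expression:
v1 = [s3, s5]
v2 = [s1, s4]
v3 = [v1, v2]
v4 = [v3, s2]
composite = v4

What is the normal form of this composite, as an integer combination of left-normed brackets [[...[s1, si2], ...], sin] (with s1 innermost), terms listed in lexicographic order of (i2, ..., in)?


-[[[[s1, s4], s3], s5], s2] + [[[[s1, s4], s5], s3], s2]


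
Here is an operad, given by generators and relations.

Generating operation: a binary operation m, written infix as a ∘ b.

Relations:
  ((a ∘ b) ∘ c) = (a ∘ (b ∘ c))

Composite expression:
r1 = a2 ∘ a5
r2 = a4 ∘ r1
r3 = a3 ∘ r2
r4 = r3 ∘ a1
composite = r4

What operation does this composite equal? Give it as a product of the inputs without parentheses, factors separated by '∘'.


Associativity of m dissolves the nesting; only the a-input order survives.
(a2 ∘ a5) flattens to a2 ∘ a5
(a4 ∘ (a2 ∘ a5)) flattens to a4 ∘ a2 ∘ a5
(a3 ∘ (a4 ∘ (a2 ∘ a5))) flattens to a3 ∘ a4 ∘ a2 ∘ a5
((a3 ∘ (a4 ∘ (a2 ∘ a5))) ∘ a1) flattens to a3 ∘ a4 ∘ a2 ∘ a5 ∘ a1

a3 ∘ a4 ∘ a2 ∘ a5 ∘ a1


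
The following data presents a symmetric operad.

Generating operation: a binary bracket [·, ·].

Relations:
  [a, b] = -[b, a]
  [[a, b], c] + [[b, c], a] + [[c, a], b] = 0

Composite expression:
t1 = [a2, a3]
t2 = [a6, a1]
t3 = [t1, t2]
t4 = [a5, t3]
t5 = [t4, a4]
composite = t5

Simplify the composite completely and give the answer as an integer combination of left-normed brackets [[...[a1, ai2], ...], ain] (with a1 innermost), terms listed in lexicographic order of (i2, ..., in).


-[[[[[a1, a6], a2], a3], a5], a4] + [[[[[a1, a6], a3], a2], a5], a4]


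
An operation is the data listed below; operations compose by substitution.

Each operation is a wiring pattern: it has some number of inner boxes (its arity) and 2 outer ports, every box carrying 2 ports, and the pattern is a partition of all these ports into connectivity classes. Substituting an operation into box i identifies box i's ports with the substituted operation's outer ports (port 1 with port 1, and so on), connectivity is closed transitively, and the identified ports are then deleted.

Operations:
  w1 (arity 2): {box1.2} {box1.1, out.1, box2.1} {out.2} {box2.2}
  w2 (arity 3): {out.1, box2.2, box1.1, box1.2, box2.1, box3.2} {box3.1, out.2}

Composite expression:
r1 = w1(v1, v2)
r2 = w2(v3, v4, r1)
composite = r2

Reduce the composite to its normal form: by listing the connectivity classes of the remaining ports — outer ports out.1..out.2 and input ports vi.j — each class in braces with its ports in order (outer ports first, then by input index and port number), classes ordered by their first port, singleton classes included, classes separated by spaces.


Substituting into w2 glues patterns; closure does the rest.
w1 over (v1, v2) gives {out.1, v1.1, v2.1} {out.2} {v1.2} {v2.2}, out.j being that stage's outer ports
w2 over (v3, v4, v1, v2) gives {out.1, v3.1, v3.2, v4.1, v4.2} {out.2, v1.1, v2.1} {v1.2} {v2.2}, out.j being that stage's outer ports

{out.1, v3.1, v3.2, v4.1, v4.2} {out.2, v1.1, v2.1} {v1.2} {v2.2}


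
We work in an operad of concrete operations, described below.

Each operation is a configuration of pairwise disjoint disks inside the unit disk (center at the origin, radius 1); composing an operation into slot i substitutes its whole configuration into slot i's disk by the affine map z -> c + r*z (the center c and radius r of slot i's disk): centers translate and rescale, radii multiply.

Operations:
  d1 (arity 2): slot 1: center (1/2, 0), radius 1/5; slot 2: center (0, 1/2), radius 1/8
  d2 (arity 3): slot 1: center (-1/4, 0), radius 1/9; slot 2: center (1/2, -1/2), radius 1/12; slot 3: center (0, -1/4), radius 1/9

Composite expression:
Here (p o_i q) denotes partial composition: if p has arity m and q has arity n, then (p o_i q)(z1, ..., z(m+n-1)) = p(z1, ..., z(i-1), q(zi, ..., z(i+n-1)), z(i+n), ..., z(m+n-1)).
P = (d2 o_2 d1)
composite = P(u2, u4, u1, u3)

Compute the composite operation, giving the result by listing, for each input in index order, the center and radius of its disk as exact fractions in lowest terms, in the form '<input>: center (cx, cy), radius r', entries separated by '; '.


u1: center (1/2, -11/24), radius 1/96; u2: center (-1/4, 0), radius 1/9; u3: center (0, -1/4), radius 1/9; u4: center (13/24, -1/2), radius 1/60

Nesting under d2 composes maps z -> c + r*z down each u-path.
tracing u2 down its 1-map path: center (-1/4, 0), radius 1/9
tracing u4 down its 2-map path: center (13/24, -1/2), radius 1/60
tracing u1 down its 2-map path: center (1/2, -11/24), radius 1/96
tracing u3 down its 1-map path: center (0, -1/4), radius 1/9


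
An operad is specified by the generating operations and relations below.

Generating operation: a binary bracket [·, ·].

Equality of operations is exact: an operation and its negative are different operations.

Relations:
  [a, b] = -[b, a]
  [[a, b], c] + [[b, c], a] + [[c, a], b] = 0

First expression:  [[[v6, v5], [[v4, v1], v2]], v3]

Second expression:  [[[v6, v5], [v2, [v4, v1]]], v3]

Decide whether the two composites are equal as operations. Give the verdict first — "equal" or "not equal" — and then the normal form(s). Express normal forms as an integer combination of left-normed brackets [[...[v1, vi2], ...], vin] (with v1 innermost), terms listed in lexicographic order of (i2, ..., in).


not equal; the first gives -[[[[[v1, v4], v2], v5], v6], v3] + [[[[[v1, v4], v2], v6], v5], v3] and the second [[[[[v1, v4], v2], v5], v6], v3] - [[[[[v1, v4], v2], v6], v5], v3]

In normal form, the first expression is -[[[[[v1, v4], v2], v5], v6], v3] + [[[[[v1, v4], v2], v6], v5], v3]
In normal form, the second expression is [[[[[v1, v4], v2], v5], v6], v3] - [[[[[v1, v4], v2], v6], v5], v3]
The normal forms differ: not equal.


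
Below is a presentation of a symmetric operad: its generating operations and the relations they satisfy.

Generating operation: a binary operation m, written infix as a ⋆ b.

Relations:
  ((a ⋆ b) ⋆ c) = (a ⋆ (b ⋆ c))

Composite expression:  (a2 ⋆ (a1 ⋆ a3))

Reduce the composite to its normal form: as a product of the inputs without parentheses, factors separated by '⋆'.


a2 ⋆ a1 ⋆ a3

Under associativity of m, the answer is the a's in reading order.
(a1 ⋆ a3) flattens to a1 ⋆ a3
(a2 ⋆ (a1 ⋆ a3)) flattens to a2 ⋆ a1 ⋆ a3


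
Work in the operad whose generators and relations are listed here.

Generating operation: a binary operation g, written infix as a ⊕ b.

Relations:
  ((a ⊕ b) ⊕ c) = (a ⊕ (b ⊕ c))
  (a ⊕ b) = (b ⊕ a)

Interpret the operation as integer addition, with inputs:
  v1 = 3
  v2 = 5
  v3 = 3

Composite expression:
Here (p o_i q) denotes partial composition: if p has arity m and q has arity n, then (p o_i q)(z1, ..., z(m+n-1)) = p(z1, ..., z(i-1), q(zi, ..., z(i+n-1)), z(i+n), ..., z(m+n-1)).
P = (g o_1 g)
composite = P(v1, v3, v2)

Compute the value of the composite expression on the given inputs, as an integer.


(v1 ⊕ v3) = 6
((v1 ⊕ v3) ⊕ v2) = 11

11


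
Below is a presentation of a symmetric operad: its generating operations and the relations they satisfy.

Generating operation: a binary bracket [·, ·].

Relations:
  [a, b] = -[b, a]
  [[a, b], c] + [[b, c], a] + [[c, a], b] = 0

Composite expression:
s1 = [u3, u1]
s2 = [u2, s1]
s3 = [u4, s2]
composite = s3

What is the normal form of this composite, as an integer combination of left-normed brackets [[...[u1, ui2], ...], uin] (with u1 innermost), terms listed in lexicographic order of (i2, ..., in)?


Left-normed coefficients sit on the u1-initial expansion words.
Composite bracket: [u4, [u2, [u3, u1]]]
Each bracket splits as ab - ba, giving 8 signed words (2^3 = 8).
Only words starting with u1 matter:
  u1u3u2u4 (sign -1) contributes -[[[u1, u3], u2], u4]

-[[[u1, u3], u2], u4]


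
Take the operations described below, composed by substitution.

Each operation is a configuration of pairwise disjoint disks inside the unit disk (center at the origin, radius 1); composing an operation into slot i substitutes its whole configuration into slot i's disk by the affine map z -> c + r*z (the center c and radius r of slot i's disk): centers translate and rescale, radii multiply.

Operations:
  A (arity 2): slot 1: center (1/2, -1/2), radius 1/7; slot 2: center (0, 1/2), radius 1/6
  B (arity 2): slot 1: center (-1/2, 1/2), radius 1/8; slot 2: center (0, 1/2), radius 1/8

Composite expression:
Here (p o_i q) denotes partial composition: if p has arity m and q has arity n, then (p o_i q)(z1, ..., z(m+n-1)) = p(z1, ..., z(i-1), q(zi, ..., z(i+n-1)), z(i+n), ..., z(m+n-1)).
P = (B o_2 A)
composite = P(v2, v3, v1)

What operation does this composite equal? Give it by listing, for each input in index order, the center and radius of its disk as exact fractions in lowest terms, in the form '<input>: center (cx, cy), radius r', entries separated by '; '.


Follow each v-input down from B: c' goes to c + r*c', radius to r*r'.
input v2: applying the 1 nested substitution gives center (-1/2, 1/2), radius 1/8
input v3: applying the 2 nested substitutions gives center (1/16, 7/16), radius 1/56
input v1: applying the 2 nested substitutions gives center (0, 9/16), radius 1/48

v1: center (0, 9/16), radius 1/48; v2: center (-1/2, 1/2), radius 1/8; v3: center (1/16, 7/16), radius 1/56


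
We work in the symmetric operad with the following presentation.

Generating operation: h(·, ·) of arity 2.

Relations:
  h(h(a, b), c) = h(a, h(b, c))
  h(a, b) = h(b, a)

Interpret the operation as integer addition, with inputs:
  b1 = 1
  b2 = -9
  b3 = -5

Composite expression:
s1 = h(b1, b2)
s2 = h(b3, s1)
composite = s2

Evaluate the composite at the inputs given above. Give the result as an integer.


h(b1, b2) = -8
h(b3, h(b1, b2)) = -13

-13


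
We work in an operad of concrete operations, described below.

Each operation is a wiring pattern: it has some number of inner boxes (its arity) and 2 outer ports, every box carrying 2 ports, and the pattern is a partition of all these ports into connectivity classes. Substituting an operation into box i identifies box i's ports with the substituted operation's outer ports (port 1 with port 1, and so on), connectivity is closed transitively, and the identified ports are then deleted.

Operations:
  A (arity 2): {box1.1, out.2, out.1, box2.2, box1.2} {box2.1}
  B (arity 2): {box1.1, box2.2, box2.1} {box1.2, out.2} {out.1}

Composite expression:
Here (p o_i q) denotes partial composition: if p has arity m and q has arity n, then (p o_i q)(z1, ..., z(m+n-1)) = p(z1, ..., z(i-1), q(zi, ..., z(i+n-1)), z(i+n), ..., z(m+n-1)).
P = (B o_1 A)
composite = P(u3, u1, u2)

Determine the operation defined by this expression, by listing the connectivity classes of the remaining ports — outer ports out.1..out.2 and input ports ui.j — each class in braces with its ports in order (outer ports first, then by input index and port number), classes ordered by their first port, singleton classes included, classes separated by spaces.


Treat the ports identified at B as solder joints: merge, then drop.
through A, on inputs (u3, u1): {out.1, out.2, u1.2, u3.1, u3.2} {u1.1} (out.j = stage outer ports)
through B, on inputs (u3, u1, u2): {out.1} {out.2, u1.2, u2.1, u2.2, u3.1, u3.2} {u1.1} (out.j = stage outer ports)

{out.1} {out.2, u1.2, u2.1, u2.2, u3.1, u3.2} {u1.1}
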